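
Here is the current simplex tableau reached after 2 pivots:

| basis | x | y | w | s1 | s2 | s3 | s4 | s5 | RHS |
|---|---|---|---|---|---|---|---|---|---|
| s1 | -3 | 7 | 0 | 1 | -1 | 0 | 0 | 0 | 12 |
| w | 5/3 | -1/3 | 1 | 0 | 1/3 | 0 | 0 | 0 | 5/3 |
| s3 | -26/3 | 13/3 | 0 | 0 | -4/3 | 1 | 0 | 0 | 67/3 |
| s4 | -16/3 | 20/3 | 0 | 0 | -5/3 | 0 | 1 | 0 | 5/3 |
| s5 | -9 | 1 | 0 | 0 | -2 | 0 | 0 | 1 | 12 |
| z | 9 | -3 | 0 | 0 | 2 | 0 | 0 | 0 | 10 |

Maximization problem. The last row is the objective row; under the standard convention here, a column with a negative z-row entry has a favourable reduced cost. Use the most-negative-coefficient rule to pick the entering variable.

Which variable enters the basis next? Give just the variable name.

y

Objective-row coefficients: x: 9, y: -3, w: 0, s1: 0, s2: 2, s3: 0, s4: 0, s5: 0.
The most negative is -3 in column y, so y enters.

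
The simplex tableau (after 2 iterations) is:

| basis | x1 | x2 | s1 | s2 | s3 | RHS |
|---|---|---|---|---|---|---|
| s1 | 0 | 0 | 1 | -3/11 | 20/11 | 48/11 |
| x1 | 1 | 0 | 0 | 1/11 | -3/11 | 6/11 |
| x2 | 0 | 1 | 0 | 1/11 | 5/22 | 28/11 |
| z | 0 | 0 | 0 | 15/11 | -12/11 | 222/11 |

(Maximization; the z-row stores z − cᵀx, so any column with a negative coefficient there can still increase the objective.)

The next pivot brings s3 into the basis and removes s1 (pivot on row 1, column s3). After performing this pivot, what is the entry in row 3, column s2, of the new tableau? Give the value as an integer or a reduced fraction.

Pivot element is row 1, column s3: 20/11.
Normalize row 1: new (row 1, s2) = (-3/11)/(20/11) = -3/20.
row 3 ← row 3 − (5/22)·(new row 1): 1/11 − (5/22)·(-3/20) = 1/8.

1/8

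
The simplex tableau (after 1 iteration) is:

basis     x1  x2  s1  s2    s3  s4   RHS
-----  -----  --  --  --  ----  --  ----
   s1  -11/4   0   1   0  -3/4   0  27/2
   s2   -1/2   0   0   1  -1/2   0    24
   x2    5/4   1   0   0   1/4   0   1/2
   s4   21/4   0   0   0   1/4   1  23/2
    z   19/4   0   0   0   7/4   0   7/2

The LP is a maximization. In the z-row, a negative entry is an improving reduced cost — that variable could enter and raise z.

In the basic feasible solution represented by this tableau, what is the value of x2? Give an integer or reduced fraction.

x2 is basic (row 3); its value is the RHS of that row: 1/2.

1/2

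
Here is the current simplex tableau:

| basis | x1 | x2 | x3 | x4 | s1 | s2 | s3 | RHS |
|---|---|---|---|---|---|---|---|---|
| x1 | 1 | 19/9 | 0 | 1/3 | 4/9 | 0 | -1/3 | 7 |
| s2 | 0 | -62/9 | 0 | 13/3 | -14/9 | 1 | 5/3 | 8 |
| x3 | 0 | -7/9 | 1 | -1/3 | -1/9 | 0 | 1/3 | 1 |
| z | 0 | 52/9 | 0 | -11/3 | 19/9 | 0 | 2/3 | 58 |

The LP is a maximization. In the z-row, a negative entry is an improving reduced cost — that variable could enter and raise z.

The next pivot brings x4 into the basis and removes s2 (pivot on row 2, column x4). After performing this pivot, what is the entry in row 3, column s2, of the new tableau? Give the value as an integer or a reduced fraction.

Pivot element is row 2, column x4: 13/3.
Normalize row 2: new (row 2, s2) = 1/(13/3) = 3/13.
row 3 ← row 3 − (-1/3)·(new row 2): 0 − (-1/3)·(3/13) = 1/13.

1/13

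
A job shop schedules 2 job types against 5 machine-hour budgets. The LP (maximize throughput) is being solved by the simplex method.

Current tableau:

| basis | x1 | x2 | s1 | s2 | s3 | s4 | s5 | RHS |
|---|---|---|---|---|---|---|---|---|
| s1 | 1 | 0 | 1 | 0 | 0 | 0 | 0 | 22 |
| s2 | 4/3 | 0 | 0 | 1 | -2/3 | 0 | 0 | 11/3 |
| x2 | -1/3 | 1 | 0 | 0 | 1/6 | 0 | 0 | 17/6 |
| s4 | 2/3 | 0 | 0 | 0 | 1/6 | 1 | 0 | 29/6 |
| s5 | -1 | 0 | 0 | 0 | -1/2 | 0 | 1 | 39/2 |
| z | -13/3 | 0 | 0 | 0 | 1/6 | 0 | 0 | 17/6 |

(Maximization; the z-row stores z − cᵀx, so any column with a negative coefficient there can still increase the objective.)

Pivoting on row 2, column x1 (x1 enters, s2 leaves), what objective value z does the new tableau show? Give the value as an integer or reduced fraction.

Minimum ratio for x1: (11/3)/(4/3) = 11/4.
z changes by −(z-row coeff of x1)·ratio = −(-13/3)·(11/4) = 143/12.
New z = 17/6 + (143/12) = 59/4.

59/4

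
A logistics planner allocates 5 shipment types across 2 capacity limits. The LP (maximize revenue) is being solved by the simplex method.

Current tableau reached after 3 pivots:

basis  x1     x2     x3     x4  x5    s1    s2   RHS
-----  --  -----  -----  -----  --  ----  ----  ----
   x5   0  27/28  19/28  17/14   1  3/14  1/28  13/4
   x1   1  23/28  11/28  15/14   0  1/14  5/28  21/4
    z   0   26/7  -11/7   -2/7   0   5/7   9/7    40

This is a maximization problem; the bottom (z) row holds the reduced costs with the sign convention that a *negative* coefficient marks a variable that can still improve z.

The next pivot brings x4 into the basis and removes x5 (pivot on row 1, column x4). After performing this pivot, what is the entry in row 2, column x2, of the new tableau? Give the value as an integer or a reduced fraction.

-1/34

Pivot element is row 1, column x4: 17/14.
Normalize row 1: new (row 1, x2) = (27/28)/(17/14) = 27/34.
row 2 ← row 2 − (15/14)·(new row 1): 23/28 − (15/14)·(27/34) = -1/34.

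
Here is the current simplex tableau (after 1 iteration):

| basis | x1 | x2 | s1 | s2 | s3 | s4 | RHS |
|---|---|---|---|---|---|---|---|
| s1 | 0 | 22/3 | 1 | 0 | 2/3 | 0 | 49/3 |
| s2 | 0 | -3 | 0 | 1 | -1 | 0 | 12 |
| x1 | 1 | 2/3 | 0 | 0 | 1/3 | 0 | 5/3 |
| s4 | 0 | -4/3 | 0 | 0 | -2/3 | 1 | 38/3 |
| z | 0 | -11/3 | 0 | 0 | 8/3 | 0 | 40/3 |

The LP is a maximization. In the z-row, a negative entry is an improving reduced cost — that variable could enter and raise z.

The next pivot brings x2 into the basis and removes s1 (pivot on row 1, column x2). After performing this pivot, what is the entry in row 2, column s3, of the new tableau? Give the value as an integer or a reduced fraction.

-8/11

Pivot element is row 1, column x2: 22/3.
Normalize row 1: new (row 1, s3) = (2/3)/(22/3) = 1/11.
row 2 ← row 2 − (-3)·(new row 1): -1 − (-3)·(1/11) = -8/11.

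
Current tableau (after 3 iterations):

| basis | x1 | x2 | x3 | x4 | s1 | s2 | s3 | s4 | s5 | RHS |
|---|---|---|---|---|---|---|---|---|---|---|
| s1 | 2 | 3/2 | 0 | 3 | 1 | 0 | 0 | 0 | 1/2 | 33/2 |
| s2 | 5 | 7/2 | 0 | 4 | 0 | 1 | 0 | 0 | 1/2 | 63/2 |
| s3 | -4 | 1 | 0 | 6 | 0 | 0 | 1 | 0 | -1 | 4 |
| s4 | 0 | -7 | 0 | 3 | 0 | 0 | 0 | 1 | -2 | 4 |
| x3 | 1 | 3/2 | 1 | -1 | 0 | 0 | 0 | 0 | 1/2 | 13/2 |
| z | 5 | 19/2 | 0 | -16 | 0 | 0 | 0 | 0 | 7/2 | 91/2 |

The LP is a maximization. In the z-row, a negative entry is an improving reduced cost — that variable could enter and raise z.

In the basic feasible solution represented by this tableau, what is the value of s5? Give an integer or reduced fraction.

0

s5 is nonbasic (not in the basis column), so its value in the current BFS is 0.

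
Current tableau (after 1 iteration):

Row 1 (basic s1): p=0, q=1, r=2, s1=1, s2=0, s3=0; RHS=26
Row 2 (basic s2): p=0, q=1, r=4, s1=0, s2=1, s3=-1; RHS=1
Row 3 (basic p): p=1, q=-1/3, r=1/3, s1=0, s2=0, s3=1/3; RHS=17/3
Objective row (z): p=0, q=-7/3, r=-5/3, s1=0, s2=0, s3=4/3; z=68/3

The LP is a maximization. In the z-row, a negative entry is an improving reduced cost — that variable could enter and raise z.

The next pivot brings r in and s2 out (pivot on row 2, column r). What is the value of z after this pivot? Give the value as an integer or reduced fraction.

277/12

Minimum ratio for r: 1/4 = 1/4.
z changes by −(z-row coeff of r)·ratio = −(-5/3)·(1/4) = 5/12.
New z = 68/3 + (5/12) = 277/12.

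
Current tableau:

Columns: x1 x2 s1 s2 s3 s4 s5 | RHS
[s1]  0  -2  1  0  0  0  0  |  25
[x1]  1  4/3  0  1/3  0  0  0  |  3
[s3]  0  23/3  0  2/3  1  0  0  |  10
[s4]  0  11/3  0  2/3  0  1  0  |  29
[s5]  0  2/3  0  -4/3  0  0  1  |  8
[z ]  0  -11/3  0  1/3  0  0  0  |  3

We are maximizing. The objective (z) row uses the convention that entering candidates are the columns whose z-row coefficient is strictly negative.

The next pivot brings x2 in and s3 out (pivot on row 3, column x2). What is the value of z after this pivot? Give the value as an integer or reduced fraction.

179/23

Minimum ratio for x2: 10/(23/3) = 30/23.
z changes by −(z-row coeff of x2)·ratio = −(-11/3)·(30/23) = 110/23.
New z = 3 + (110/23) = 179/23.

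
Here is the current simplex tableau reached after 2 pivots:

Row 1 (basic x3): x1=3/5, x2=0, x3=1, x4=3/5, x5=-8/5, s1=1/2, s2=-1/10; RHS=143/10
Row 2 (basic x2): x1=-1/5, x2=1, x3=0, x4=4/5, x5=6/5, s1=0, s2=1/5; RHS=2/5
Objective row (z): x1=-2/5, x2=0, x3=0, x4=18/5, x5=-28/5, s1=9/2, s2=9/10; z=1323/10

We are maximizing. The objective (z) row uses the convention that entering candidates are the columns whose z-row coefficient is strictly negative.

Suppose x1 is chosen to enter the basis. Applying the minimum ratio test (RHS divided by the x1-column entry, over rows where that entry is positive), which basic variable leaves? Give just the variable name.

Ratios: row 1 (x3): (143/10)/(3/5) = 143/6; row 2 (x2): entry -1/5 ≤ 0, skip.
Minimum ratio 143/6 is in the x3 row, so x3 leaves.

x3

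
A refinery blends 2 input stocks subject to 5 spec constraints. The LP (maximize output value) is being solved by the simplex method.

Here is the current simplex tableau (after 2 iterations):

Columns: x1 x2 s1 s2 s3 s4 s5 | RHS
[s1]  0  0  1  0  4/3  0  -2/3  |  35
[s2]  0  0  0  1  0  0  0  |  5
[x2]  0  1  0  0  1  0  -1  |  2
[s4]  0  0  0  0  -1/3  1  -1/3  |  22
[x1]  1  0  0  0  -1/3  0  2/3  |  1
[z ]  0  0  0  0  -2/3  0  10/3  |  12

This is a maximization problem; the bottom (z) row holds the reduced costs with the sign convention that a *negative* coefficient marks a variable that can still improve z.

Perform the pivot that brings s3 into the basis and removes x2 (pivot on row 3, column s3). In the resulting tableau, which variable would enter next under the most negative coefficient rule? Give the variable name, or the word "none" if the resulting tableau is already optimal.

Pivot element 1. New z-row = old z-row − (-2/3)·(row 3/1).
Updated z-row coefficients: x1: 0, x2: 2/3, s1: 0, s2: 0, s3: 0, s4: 0, s5: 8/3.
No coefficient is strictly negative; the tableau after this pivot is optimal.

none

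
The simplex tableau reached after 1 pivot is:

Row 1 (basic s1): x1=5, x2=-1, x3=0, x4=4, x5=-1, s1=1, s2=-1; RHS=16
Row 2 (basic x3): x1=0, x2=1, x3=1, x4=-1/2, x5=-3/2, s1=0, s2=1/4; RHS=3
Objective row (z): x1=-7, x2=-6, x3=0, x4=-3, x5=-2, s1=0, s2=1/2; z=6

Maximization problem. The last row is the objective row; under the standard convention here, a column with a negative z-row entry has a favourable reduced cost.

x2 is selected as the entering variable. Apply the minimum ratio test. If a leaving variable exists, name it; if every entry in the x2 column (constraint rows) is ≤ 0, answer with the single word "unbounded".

x3

Ratios: row 1 (s1): entry -1 ≤ 0, skip; row 2 (x3): 3/1 = 3.
Minimum ratio is in the x3 row, so x3 leaves.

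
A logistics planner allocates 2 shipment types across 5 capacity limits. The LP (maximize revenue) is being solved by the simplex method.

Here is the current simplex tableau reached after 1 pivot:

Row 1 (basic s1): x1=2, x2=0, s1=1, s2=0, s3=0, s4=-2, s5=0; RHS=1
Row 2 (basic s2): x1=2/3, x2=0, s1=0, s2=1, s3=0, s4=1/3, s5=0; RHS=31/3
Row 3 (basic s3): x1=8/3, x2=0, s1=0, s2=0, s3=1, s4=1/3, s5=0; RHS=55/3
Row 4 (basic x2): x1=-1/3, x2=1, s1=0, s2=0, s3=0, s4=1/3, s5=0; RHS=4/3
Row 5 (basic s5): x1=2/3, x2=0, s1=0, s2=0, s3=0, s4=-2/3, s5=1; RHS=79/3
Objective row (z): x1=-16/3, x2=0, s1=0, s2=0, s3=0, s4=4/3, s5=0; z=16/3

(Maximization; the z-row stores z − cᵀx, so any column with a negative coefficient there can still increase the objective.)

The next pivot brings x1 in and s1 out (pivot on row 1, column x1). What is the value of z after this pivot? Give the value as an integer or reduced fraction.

Minimum ratio for x1: 1/2 = 1/2.
z changes by −(z-row coeff of x1)·ratio = −(-16/3)·(1/2) = 8/3.
New z = 16/3 + (8/3) = 8.

8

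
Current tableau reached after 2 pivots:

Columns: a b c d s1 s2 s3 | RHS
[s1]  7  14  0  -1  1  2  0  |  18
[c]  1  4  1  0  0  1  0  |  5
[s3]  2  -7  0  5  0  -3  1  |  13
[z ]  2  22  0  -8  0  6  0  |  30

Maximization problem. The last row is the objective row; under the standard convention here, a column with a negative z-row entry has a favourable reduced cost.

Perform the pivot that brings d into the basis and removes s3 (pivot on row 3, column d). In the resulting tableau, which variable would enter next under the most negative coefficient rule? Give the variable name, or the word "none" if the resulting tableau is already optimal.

Pivot element 5. New z-row = old z-row − (-8)·(row 3/5).
Updated z-row coefficients: a: 26/5, b: 54/5, c: 0, d: 0, s1: 0, s2: 6/5, s3: 8/5.
No coefficient is strictly negative; the tableau after this pivot is optimal.

none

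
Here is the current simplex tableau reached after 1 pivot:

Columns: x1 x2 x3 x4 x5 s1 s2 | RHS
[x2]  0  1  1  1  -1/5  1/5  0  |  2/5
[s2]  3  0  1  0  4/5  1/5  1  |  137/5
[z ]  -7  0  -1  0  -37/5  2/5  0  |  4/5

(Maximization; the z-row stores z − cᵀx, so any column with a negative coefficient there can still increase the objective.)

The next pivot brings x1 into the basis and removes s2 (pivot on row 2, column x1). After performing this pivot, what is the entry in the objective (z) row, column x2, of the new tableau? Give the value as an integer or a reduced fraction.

Pivot element is row 2, column x1: 3.
Normalize row 2: new (row 2, x2) = 0/3 = 0.
z-row ← z-row − (-7)·(new row 2): 0 − (-7)·0 = 0.

0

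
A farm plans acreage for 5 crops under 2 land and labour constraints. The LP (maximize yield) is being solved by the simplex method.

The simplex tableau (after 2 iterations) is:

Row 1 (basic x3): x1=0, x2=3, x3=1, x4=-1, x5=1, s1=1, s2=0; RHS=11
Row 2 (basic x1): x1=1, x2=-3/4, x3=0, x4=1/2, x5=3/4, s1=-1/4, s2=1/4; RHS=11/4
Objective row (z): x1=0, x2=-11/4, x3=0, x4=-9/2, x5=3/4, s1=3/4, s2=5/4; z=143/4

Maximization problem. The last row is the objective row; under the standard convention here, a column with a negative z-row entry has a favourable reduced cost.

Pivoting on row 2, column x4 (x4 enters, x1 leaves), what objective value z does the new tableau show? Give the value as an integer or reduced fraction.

121/2

Minimum ratio for x4: (11/4)/(1/2) = 11/2.
z changes by −(z-row coeff of x4)·ratio = −(-9/2)·(11/2) = 99/4.
New z = 143/4 + (99/4) = 121/2.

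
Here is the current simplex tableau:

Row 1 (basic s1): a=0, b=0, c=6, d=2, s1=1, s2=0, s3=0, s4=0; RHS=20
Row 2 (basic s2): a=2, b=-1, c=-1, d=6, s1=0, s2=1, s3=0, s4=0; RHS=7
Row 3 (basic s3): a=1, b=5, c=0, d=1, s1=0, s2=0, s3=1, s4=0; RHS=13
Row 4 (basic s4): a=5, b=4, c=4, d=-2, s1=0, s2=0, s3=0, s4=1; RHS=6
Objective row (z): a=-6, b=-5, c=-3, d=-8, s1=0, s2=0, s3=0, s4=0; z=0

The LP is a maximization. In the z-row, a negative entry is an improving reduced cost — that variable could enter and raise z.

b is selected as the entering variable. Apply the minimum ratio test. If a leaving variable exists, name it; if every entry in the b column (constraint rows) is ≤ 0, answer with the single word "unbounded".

s4

Ratios: row 1 (s1): entry 0 ≤ 0, skip; row 2 (s2): entry -1 ≤ 0, skip; row 3 (s3): 13/5 = 13/5; row 4 (s4): 6/4 = 3/2.
Minimum ratio is in the s4 row, so s4 leaves.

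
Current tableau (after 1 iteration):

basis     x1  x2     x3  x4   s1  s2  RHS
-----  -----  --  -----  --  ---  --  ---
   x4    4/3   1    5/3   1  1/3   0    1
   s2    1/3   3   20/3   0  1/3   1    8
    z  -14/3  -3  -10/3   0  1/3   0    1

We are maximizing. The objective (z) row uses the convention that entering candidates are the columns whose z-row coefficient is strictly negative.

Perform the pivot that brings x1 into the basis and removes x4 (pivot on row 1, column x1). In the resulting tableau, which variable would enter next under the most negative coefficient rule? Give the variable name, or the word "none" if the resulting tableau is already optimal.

none

Pivot element 4/3. New z-row = old z-row − (-14/3)·(row 1/(4/3)).
Updated z-row coefficients: x1: 0, x2: 1/2, x3: 5/2, x4: 7/2, s1: 3/2, s2: 0.
No coefficient is strictly negative; the tableau after this pivot is optimal.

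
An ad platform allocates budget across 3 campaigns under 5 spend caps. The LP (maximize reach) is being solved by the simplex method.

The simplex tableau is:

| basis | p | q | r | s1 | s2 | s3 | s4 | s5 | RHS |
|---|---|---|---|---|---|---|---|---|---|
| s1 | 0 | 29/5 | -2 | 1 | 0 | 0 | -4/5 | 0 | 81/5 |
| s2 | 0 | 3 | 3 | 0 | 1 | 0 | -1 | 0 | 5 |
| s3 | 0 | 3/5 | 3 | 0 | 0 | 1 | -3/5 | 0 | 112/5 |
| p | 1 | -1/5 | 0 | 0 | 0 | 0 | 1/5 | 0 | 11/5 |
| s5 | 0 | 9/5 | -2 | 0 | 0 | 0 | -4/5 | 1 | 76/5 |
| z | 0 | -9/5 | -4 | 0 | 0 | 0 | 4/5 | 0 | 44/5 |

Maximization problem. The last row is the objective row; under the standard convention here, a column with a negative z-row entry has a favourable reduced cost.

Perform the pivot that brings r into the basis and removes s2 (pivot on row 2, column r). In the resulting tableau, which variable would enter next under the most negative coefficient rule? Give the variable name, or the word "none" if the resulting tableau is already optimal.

s4

Pivot element 3. New z-row = old z-row − (-4)·(row 2/3).
Updated z-row coefficients: p: 0, q: 11/5, r: 0, s1: 0, s2: 4/3, s3: 0, s4: -8/15, s5: 0.
The most negative is -8/15 in column s4, so s4 would enter next.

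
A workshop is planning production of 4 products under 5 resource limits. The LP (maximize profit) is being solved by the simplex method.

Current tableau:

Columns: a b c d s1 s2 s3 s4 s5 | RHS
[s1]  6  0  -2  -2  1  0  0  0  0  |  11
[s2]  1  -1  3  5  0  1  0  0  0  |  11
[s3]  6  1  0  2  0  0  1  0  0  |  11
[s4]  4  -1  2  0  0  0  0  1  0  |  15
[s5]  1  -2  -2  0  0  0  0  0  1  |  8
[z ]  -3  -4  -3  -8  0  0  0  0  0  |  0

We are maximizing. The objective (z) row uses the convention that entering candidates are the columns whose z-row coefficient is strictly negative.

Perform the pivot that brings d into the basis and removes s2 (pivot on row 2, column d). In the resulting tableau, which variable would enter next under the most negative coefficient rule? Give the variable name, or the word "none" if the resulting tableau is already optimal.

Pivot element 5. New z-row = old z-row − (-8)·(row 2/5).
Updated z-row coefficients: a: -7/5, b: -28/5, c: 9/5, d: 0, s1: 0, s2: 8/5, s3: 0, s4: 0, s5: 0.
The most negative is -28/5 in column b, so b would enter next.

b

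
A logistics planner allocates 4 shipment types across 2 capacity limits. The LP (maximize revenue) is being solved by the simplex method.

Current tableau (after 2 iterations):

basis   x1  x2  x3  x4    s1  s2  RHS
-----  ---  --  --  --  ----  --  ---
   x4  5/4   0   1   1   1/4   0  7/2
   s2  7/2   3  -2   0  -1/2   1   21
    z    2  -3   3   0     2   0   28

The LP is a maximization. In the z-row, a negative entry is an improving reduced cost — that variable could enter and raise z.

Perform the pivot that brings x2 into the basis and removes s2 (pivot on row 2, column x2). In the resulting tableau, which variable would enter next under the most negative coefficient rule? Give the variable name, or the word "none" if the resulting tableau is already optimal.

Pivot element 3. New z-row = old z-row − (-3)·(row 2/3).
Updated z-row coefficients: x1: 11/2, x2: 0, x3: 1, x4: 0, s1: 3/2, s2: 1.
No coefficient is strictly negative; the tableau after this pivot is optimal.

none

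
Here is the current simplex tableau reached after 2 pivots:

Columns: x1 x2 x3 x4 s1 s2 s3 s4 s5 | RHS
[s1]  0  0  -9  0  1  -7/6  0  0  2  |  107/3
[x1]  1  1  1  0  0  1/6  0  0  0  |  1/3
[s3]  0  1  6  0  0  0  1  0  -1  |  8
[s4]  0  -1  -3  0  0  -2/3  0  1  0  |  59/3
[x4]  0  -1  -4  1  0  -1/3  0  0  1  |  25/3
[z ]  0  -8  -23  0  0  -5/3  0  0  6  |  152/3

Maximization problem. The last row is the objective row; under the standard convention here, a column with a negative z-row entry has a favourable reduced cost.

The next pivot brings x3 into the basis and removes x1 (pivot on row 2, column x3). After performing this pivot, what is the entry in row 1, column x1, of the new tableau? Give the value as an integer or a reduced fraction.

Pivot element is row 2, column x3: 1.
Normalize row 2: new (row 2, x1) = 1/1 = 1.
row 1 ← row 1 − (-9)·(new row 2): 0 − (-9)·1 = 9.

9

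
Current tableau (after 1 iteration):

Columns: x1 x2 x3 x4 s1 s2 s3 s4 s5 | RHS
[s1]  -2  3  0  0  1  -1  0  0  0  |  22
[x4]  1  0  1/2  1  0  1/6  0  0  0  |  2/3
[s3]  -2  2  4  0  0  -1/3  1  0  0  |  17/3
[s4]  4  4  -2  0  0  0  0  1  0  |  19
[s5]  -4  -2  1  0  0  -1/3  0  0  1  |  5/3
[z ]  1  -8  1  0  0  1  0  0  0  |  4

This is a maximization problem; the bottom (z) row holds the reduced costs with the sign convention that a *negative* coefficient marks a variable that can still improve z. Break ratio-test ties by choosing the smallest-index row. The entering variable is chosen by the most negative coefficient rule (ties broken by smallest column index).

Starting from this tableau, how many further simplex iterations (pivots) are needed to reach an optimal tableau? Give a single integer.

pivot: x2 in, s3 out → z = 80/3
pivot: x1 in, x4 out → z = 94/3
No improving column remains; optimal.

2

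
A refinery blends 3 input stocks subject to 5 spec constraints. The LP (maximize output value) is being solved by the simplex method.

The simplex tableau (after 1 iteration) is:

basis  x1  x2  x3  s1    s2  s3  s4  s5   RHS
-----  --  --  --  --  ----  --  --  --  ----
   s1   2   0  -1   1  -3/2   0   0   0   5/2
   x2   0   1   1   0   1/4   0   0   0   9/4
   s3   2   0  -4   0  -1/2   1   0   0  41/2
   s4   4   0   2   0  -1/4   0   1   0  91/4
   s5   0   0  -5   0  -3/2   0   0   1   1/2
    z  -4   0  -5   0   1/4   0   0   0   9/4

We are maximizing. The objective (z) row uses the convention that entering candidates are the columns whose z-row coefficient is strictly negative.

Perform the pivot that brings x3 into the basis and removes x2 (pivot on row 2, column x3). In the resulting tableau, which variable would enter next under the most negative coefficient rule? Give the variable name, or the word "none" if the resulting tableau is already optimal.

x1

Pivot element 1. New z-row = old z-row − (-5)·(row 2/1).
Updated z-row coefficients: x1: -4, x2: 5, x3: 0, s1: 0, s2: 3/2, s3: 0, s4: 0, s5: 0.
The most negative is -4 in column x1, so x1 would enter next.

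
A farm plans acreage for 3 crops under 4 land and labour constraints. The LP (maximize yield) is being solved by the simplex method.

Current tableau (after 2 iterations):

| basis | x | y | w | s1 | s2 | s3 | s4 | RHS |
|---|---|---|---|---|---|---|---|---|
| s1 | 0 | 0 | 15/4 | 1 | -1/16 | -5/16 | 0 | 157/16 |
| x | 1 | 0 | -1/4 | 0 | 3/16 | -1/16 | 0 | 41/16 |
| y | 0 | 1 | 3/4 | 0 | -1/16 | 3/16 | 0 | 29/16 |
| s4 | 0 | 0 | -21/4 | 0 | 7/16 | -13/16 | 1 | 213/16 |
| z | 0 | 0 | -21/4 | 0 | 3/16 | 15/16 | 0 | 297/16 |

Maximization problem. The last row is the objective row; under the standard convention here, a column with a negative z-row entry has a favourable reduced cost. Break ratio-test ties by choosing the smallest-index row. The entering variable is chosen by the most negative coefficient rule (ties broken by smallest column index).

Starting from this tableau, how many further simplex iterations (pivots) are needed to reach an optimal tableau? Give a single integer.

pivot: w in, y out → z = 125/4
pivot: s2 in, s1 out → z = 32
No improving column remains; optimal.

2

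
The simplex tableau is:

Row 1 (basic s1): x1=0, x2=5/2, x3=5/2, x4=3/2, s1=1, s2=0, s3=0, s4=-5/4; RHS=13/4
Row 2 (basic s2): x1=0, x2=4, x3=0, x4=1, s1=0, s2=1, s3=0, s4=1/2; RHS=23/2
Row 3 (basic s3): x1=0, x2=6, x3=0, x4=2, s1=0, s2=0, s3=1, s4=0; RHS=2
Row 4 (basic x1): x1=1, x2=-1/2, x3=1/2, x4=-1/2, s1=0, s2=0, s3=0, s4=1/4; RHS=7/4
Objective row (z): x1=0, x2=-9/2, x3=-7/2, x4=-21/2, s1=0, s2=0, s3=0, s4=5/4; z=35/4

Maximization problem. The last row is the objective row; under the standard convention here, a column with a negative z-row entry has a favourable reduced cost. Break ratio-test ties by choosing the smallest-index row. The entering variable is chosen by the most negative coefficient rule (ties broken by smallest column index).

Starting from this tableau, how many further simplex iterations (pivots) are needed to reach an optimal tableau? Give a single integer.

3

pivot: x4 in, s3 out → z = 77/4
pivot: x3 in, s1 out → z = 217/10
pivot: s4 in, x1 out → z = 118/5
No improving column remains; optimal.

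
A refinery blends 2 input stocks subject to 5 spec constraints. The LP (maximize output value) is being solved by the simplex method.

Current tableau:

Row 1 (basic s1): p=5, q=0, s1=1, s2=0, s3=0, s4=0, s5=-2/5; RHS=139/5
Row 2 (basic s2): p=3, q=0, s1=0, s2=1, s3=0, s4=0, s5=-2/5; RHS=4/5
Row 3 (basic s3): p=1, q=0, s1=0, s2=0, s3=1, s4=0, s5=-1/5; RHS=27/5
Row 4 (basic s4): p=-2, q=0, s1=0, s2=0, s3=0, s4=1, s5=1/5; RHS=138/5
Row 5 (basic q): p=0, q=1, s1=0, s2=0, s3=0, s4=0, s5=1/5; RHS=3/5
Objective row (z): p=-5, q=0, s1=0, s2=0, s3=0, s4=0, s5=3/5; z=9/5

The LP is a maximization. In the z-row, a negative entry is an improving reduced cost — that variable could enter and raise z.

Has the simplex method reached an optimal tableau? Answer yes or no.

no

Column p has objective-row coefficient -5, which is negative; an improving pivot exists, so not yet optimal.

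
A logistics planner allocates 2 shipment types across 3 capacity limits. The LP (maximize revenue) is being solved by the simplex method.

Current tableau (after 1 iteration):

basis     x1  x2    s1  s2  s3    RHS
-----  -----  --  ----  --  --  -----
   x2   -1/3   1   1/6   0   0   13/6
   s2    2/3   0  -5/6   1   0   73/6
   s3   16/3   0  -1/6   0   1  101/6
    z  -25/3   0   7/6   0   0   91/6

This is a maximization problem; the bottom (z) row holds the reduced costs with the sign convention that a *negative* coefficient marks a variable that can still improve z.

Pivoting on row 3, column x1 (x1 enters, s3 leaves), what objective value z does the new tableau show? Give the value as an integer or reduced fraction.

Minimum ratio for x1: (101/6)/(16/3) = 101/32.
z changes by −(z-row coeff of x1)·ratio = −(-25/3)·(101/32) = 2525/96.
New z = 91/6 + (2525/96) = 1327/32.

1327/32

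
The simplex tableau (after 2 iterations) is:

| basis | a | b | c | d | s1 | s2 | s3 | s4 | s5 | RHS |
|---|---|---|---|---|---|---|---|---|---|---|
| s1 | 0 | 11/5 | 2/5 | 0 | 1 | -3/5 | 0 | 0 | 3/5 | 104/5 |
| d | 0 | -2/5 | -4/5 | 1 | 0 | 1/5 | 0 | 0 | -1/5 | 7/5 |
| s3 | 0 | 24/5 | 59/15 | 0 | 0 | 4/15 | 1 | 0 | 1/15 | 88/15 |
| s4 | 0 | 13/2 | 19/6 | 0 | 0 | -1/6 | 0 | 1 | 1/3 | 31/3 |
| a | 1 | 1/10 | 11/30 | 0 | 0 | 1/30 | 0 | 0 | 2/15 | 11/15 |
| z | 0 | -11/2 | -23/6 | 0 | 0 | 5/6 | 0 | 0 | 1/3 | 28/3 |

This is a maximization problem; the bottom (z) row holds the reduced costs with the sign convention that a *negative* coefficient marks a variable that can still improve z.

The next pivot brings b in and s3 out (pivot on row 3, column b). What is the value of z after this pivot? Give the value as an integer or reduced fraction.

289/18

Minimum ratio for b: (88/15)/(24/5) = 11/9.
z changes by −(z-row coeff of b)·ratio = −(-11/2)·(11/9) = 121/18.
New z = 28/3 + (121/18) = 289/18.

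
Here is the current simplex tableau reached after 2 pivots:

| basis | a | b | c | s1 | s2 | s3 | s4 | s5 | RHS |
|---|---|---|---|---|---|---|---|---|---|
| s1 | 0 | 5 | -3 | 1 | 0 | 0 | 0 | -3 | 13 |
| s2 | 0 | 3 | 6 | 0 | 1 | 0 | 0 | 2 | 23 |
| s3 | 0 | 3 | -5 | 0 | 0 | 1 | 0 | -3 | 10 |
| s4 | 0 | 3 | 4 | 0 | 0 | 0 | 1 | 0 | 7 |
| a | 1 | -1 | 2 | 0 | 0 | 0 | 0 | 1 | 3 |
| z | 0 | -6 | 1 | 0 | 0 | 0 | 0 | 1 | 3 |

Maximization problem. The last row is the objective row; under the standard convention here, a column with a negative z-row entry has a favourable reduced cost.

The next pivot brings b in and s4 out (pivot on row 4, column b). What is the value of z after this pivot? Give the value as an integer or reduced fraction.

Minimum ratio for b: 7/3 = 7/3.
z changes by −(z-row coeff of b)·ratio = −(-6)·(7/3) = 14.
New z = 3 + 14 = 17.

17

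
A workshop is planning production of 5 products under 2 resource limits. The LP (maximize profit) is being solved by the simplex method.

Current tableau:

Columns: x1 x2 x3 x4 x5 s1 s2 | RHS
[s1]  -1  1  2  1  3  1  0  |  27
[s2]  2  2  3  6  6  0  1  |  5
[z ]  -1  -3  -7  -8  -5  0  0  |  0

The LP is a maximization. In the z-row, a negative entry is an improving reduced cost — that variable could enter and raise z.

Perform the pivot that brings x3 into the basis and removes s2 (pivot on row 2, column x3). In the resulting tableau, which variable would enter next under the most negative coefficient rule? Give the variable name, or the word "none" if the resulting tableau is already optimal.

Pivot element 3. New z-row = old z-row − (-7)·(row 2/3).
Updated z-row coefficients: x1: 11/3, x2: 5/3, x3: 0, x4: 6, x5: 9, s1: 0, s2: 7/3.
No coefficient is strictly negative; the tableau after this pivot is optimal.

none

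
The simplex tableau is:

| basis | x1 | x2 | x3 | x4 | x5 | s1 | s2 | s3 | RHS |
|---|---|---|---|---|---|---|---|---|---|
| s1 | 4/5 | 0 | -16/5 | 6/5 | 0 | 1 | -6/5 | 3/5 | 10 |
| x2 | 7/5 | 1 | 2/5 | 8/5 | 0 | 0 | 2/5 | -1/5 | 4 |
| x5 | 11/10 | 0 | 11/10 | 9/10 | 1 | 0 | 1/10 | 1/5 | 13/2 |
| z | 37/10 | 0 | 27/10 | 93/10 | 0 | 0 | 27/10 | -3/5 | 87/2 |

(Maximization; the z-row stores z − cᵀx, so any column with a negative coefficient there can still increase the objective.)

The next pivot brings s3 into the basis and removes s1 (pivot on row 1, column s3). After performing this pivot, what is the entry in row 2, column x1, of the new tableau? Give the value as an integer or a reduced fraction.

Pivot element is row 1, column s3: 3/5.
Normalize row 1: new (row 1, x1) = (4/5)/(3/5) = 4/3.
row 2 ← row 2 − (-1/5)·(new row 1): 7/5 − (-1/5)·(4/3) = 5/3.

5/3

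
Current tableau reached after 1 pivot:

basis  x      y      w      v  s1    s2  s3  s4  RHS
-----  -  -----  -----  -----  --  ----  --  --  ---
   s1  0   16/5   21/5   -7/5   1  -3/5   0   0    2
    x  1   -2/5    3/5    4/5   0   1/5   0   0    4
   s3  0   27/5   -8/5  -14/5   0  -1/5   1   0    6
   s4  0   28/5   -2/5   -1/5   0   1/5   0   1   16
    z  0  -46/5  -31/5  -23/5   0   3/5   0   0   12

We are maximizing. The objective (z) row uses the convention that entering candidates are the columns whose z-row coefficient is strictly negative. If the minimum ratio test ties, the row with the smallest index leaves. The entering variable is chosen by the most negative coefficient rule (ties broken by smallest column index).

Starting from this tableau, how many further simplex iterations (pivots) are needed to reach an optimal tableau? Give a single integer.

3

pivot: y in, s1 out → z = 71/4
pivot: v in, s4 out → z = 197/3
pivot: w in, x out → z = 4208/59
No improving column remains; optimal.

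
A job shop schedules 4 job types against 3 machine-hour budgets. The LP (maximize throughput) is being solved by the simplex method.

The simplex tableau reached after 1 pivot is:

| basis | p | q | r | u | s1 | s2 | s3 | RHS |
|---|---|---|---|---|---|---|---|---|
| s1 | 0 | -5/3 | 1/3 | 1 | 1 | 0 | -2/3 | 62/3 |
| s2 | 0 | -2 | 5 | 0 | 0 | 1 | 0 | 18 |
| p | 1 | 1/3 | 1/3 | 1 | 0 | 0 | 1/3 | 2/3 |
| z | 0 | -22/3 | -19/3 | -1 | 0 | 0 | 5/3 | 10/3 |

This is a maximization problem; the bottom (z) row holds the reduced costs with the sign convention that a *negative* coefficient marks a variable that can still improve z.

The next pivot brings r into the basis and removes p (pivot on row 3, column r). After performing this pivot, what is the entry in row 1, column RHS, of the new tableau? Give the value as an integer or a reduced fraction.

Pivot element is row 3, column r: 1/3.
Normalize row 3: new (row 3, RHS) = (2/3)/(1/3) = 2.
row 1 ← row 1 − (1/3)·(new row 3): 62/3 − (1/3)·2 = 20.

20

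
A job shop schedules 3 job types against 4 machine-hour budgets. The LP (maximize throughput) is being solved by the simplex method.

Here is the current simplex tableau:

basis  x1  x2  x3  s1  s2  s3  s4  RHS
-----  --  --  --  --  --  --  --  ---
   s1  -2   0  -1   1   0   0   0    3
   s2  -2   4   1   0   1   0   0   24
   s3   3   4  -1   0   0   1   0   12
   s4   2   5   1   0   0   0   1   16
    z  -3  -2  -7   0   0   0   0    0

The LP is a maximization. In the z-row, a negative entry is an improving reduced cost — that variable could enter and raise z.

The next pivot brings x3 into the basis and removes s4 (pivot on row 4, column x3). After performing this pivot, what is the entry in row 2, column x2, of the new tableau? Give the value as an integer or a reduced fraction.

-1

Pivot element is row 4, column x3: 1.
Normalize row 4: new (row 4, x2) = 5/1 = 5.
row 2 ← row 2 − 1·(new row 4): 4 − 1·5 = -1.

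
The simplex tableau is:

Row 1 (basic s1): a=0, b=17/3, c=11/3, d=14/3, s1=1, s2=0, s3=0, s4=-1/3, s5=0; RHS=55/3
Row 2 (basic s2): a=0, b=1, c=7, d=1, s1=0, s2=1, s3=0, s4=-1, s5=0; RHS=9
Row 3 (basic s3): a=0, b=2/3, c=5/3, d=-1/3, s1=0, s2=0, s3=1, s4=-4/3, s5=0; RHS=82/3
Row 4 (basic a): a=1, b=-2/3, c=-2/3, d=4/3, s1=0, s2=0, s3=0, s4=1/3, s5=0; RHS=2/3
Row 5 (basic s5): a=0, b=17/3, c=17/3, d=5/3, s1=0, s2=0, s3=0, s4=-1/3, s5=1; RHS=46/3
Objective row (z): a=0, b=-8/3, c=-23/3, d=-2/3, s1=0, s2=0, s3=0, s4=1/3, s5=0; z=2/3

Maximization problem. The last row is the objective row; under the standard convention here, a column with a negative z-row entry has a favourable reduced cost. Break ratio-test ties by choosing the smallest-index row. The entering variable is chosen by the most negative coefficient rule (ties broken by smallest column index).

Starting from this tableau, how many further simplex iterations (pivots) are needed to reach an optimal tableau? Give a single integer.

pivot: c in, s2 out → z = 221/21
pivot: b in, s5 out → z = 1339/102
pivot: s4 in, a out → z = 547/30
No improving column remains; optimal.

3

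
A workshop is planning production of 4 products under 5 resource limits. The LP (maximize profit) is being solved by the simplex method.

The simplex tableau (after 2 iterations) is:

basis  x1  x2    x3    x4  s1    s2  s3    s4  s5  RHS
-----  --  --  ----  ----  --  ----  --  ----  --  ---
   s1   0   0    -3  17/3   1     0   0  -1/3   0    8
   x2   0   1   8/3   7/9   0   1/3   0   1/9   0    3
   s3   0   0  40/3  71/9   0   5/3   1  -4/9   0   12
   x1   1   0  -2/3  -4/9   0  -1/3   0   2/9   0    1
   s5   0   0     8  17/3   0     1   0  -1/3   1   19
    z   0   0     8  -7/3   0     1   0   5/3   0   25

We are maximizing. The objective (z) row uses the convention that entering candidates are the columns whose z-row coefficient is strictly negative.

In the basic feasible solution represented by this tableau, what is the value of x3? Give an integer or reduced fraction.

0

x3 is nonbasic (not in the basis column), so its value in the current BFS is 0.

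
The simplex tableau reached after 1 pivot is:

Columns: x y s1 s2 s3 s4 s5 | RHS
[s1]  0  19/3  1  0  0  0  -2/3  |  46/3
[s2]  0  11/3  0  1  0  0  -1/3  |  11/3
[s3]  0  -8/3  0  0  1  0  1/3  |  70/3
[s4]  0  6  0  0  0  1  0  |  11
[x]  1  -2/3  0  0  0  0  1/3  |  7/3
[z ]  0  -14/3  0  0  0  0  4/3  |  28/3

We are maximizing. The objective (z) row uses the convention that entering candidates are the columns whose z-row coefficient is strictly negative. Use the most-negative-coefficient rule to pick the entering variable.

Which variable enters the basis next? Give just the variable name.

Objective-row coefficients: x: 0, y: -14/3, s1: 0, s2: 0, s3: 0, s4: 0, s5: 4/3.
The most negative is -14/3 in column y, so y enters.

y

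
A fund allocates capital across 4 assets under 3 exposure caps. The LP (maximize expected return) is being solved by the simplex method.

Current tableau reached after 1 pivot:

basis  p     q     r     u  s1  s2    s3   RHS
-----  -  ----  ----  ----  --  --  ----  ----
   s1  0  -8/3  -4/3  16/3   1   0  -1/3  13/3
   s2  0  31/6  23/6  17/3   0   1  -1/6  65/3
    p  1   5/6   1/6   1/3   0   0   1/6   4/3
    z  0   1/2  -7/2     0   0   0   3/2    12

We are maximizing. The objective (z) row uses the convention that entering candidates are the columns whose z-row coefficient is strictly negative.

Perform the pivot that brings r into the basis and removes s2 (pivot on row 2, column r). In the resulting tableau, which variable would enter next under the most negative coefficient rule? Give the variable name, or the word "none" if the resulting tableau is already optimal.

none

Pivot element 23/6. New z-row = old z-row − (-7/2)·(row 2/(23/6)).
Updated z-row coefficients: p: 0, q: 120/23, r: 0, u: 119/23, s1: 0, s2: 21/23, s3: 31/23.
No coefficient is strictly negative; the tableau after this pivot is optimal.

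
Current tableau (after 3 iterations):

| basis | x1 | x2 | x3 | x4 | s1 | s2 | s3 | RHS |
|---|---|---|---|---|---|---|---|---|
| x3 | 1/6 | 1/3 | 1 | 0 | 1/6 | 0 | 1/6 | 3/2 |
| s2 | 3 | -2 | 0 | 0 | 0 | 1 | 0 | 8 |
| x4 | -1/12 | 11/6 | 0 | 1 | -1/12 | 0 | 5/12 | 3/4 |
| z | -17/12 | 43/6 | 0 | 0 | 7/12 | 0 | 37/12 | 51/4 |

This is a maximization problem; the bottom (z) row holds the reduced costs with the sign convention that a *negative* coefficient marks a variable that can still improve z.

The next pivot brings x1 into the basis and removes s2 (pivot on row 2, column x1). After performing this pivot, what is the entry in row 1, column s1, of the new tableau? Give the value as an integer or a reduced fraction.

Pivot element is row 2, column x1: 3.
Normalize row 2: new (row 2, s1) = 0/3 = 0.
row 1 ← row 1 − (1/6)·(new row 2): 1/6 − (1/6)·0 = 1/6.

1/6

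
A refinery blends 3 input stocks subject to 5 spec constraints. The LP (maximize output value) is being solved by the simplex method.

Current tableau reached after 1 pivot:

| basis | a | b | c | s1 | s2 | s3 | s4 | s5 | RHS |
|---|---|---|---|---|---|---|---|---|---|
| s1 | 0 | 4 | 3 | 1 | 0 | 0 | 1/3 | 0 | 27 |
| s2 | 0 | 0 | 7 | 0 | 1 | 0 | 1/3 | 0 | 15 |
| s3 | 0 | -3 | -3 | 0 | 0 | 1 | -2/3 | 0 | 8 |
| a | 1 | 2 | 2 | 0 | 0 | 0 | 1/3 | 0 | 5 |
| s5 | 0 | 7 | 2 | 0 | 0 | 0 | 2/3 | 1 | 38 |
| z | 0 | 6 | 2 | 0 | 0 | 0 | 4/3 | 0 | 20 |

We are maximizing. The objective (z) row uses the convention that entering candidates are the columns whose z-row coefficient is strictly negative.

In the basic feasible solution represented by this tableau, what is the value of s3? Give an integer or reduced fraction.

8

s3 is basic (row 3); its value is the RHS of that row: 8.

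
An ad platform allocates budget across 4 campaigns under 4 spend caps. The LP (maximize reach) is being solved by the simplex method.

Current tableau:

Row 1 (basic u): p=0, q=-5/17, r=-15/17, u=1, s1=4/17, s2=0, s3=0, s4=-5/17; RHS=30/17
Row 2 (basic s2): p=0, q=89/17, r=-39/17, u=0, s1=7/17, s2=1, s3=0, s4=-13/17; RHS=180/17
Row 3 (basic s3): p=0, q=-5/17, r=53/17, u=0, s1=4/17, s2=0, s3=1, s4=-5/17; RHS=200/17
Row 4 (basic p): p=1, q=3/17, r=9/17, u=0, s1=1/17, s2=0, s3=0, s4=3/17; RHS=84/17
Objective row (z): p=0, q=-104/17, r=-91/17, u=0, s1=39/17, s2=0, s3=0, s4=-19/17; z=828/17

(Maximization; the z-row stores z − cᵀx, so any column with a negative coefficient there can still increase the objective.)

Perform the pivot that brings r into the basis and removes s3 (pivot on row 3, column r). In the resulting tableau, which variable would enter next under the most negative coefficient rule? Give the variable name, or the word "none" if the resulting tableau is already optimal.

Pivot element 53/17. New z-row = old z-row − (-91/17)·(row 3/(53/17)).
Updated z-row coefficients: p: 0, q: -351/53, r: 0, u: 0, s1: 143/53, s2: 0, s3: 91/53, s4: -86/53.
The most negative is -351/53 in column q, so q would enter next.

q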